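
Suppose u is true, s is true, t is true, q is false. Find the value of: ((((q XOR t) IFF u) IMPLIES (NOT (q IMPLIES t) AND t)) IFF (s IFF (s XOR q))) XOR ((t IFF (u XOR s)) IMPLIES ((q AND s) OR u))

T

q XOR t = F XOR T = T
(q XOR t) IFF u = T IFF T = T
q IMPLIES t = F IMPLIES T = T
NOT (q IMPLIES t) = NOT T = F
NOT (q IMPLIES t) AND t = F AND T = F
((q XOR t) IFF u) IMPLIES (NOT (q IMPLIES t) AND t) = T IMPLIES F = F
s XOR q = T XOR F = T
s IFF (s XOR q) = T IFF T = T
(((q XOR t) IFF u) IMPLIES (NOT (q IMPLIES t) AND t)) IFF (s IFF (s XOR q)) = F IFF T = F
u XOR s = T XOR T = F
t IFF (u XOR s) = T IFF F = F
q AND s = F AND T = F
(q AND s) OR u = F OR T = T
(t IFF (u XOR s)) IMPLIES ((q AND s) OR u) = F IMPLIES T = T
((((q XOR t) IFF u) IMPLIES (NOT (q IMPLIES t) AND t)) IFF (s IFF (s XOR q))) XOR ((t IFF (u XOR s)) IMPLIES ((q AND s) OR u)) = F XOR T = T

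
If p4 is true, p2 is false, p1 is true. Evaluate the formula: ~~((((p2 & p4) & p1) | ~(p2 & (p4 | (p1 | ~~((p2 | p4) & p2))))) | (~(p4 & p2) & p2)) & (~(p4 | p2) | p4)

p2 & p4 = False & True = False
(p2 & p4) & p1 = False & True = False
p2 | p4 = False | True = True
(p2 | p4) & p2 = True & False = False
~((p2 | p4) & p2) = ~False = True
~~((p2 | p4) & p2) = ~True = False
p1 | ~~((p2 | p4) & p2) = True | False = True
p4 | (p1 | ~~((p2 | p4) & p2)) = True | True = True
p2 & (p4 | (p1 | ~~((p2 | p4) & p2))) = False & True = False
~(p2 & (p4 | (p1 | ~~((p2 | p4) & p2)))) = ~False = True
((p2 & p4) & p1) | ~(p2 & (p4 | (p1 | ~~((p2 | p4) & p2)))) = False | True = True
p4 & p2 = True & False = False
~(p4 & p2) = ~False = True
~(p4 & p2) & p2 = True & False = False
(((p2 & p4) & p1) | ~(p2 & (p4 | (p1 | ~~((p2 | p4) & p2))))) | (~(p4 & p2) & p2) = True | False = True
~((((p2 & p4) & p1) | ~(p2 & (p4 | (p1 | ~~((p2 | p4) & p2))))) | (~(p4 & p2) & p2)) = ~True = False
~~((((p2 & p4) & p1) | ~(p2 & (p4 | (p1 | ~~((p2 | p4) & p2))))) | (~(p4 & p2) & p2)) = ~False = True
p4 | p2 = True | False = True
~(p4 | p2) = ~True = False
~(p4 | p2) | p4 = False | True = True
~~((((p2 & p4) & p1) | ~(p2 & (p4 | (p1 | ~~((p2 | p4) & p2))))) | (~(p4 & p2) & p2)) & (~(p4 | p2) | p4) = True & True = True

True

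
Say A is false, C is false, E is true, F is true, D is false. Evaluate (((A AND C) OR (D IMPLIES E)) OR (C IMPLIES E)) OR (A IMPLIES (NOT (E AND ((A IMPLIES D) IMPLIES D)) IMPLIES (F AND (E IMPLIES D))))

True

A AND C = False AND False = False
D IMPLIES E = False IMPLIES True = True
(A AND C) OR (D IMPLIES E) = False OR True = True
C IMPLIES E = False IMPLIES True = True
((A AND C) OR (D IMPLIES E)) OR (C IMPLIES E) = True OR True = True
A IMPLIES D = False IMPLIES False = True
(A IMPLIES D) IMPLIES D = True IMPLIES False = False
E AND ((A IMPLIES D) IMPLIES D) = True AND False = False
NOT (E AND ((A IMPLIES D) IMPLIES D)) = NOT False = True
E IMPLIES D = True IMPLIES False = False
F AND (E IMPLIES D) = True AND False = False
NOT (E AND ((A IMPLIES D) IMPLIES D)) IMPLIES (F AND (E IMPLIES D)) = True IMPLIES False = False
A IMPLIES (NOT (E AND ((A IMPLIES D) IMPLIES D)) IMPLIES (F AND (E IMPLIES D))) = False IMPLIES False = True
(((A AND C) OR (D IMPLIES E)) OR (C IMPLIES E)) OR (A IMPLIES (NOT (E AND ((A IMPLIES D) IMPLIES D)) IMPLIES (F AND (E IMPLIES D)))) = True OR True = True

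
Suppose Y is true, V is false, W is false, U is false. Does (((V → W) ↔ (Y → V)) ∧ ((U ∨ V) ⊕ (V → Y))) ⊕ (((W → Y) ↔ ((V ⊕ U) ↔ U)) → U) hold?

Substituting Y=T, V=F, W=F, U=F:
V → W = F → F = T
Y → V = T → F = F
(V → W) ↔ (Y → V) = T ↔ F = F
U ∨ V = F ∨ F = F
V → Y = F → T = T
(U ∨ V) ⊕ (V → Y) = F ⊕ T = T
((V → W) ↔ (Y → V)) ∧ ((U ∨ V) ⊕ (V → Y)) = F ∧ T = F
W → Y = F → T = T
V ⊕ U = F ⊕ F = F
(V ⊕ U) ↔ U = F ↔ F = T
(W → Y) ↔ ((V ⊕ U) ↔ U) = T ↔ T = T
((W → Y) ↔ ((V ⊕ U) ↔ U)) → U = T → F = F
(((V → W) ↔ (Y → V)) ∧ ((U ∨ V) ⊕ (V → Y))) ⊕ (((W → Y) ↔ ((V ⊕ U) ↔ U)) → U) = F ⊕ F = F

F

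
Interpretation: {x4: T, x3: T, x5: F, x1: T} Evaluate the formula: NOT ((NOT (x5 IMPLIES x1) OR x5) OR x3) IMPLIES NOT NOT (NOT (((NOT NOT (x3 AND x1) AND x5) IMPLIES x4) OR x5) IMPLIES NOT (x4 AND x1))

Substituting x4=T, x3=T, x5=F, x1=T:
x5 IMPLIES x1 = F IMPLIES T = T
NOT (x5 IMPLIES x1) = NOT T = F
NOT (x5 IMPLIES x1) OR x5 = F OR F = F
(NOT (x5 IMPLIES x1) OR x5) OR x3 = F OR T = T
NOT ((NOT (x5 IMPLIES x1) OR x5) OR x3) = NOT T = F
x3 AND x1 = T AND T = T
NOT (x3 AND x1) = NOT T = F
NOT NOT (x3 AND x1) = NOT F = T
NOT NOT (x3 AND x1) AND x5 = T AND F = F
(NOT NOT (x3 AND x1) AND x5) IMPLIES x4 = F IMPLIES T = T
((NOT NOT (x3 AND x1) AND x5) IMPLIES x4) OR x5 = T OR F = T
NOT (((NOT NOT (x3 AND x1) AND x5) IMPLIES x4) OR x5) = NOT T = F
x4 AND x1 = T AND T = T
NOT (x4 AND x1) = NOT T = F
NOT (((NOT NOT (x3 AND x1) AND x5) IMPLIES x4) OR x5) IMPLIES NOT (x4 AND x1) = F IMPLIES F = T
NOT (NOT (((NOT NOT (x3 AND x1) AND x5) IMPLIES x4) OR x5) IMPLIES NOT (x4 AND x1)) = NOT T = F
NOT NOT (NOT (((NOT NOT (x3 AND x1) AND x5) IMPLIES x4) OR x5) IMPLIES NOT (x4 AND x1)) = NOT F = T
NOT ((NOT (x5 IMPLIES x1) OR x5) OR x3) IMPLIES NOT NOT (NOT (((NOT NOT (x3 AND x1) AND x5) IMPLIES x4) OR x5) IMPLIES NOT (x4 AND x1)) = F IMPLIES T = T

T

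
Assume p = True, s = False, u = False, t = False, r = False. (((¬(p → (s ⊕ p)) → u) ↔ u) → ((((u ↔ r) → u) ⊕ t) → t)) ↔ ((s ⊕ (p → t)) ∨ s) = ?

False

Substituting p=True, s=False, u=False, t=False, r=False:
s ⊕ p = False ⊕ True = True
p → (s ⊕ p) = True → True = True
¬(p → (s ⊕ p)) = ¬True = False
¬(p → (s ⊕ p)) → u = False → False = True
(¬(p → (s ⊕ p)) → u) ↔ u = True ↔ False = False
u ↔ r = False ↔ False = True
(u ↔ r) → u = True → False = False
((u ↔ r) → u) ⊕ t = False ⊕ False = False
(((u ↔ r) → u) ⊕ t) → t = False → False = True
((¬(p → (s ⊕ p)) → u) ↔ u) → ((((u ↔ r) → u) ⊕ t) → t) = False → True = True
p → t = True → False = False
s ⊕ (p → t) = False ⊕ False = False
(s ⊕ (p → t)) ∨ s = False ∨ False = False
(((¬(p → (s ⊕ p)) → u) ↔ u) → ((((u ↔ r) → u) ⊕ t) → t)) ↔ ((s ⊕ (p → t)) ∨ s) = True ↔ False = False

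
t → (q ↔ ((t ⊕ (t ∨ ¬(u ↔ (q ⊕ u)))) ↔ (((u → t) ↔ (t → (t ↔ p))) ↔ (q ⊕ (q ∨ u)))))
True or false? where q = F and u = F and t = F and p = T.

q ⊕ u = F ⊕ F = F
u ↔ (q ⊕ u) = F ↔ F = T
¬(u ↔ (q ⊕ u)) = ¬T = F
t ∨ ¬(u ↔ (q ⊕ u)) = F ∨ F = F
t ⊕ (t ∨ ¬(u ↔ (q ⊕ u))) = F ⊕ F = F
u → t = F → F = T
t ↔ p = F ↔ T = F
t → (t ↔ p) = F → F = T
(u → t) ↔ (t → (t ↔ p)) = T ↔ T = T
q ∨ u = F ∨ F = F
q ⊕ (q ∨ u) = F ⊕ F = F
((u → t) ↔ (t → (t ↔ p))) ↔ (q ⊕ (q ∨ u)) = T ↔ F = F
(t ⊕ (t ∨ ¬(u ↔ (q ⊕ u)))) ↔ (((u → t) ↔ (t → (t ↔ p))) ↔ (q ⊕ (q ∨ u))) = F ↔ F = T
q ↔ ((t ⊕ (t ∨ ¬(u ↔ (q ⊕ u)))) ↔ (((u → t) ↔ (t → (t ↔ p))) ↔ (q ⊕ (q ∨ u)))) = F ↔ T = F
t → (q ↔ ((t ⊕ (t ∨ ¬(u ↔ (q ⊕ u)))) ↔ (((u → t) ↔ (t → (t ↔ p))) ↔ (q ⊕ (q ∨ u))))) = F → F = T

T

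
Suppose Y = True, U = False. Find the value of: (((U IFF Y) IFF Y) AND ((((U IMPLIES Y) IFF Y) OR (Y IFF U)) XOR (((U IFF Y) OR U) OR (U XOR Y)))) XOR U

False

U IFF Y = False IFF True = False
(U IFF Y) IFF Y = False IFF True = False
U IMPLIES Y = False IMPLIES True = True
(U IMPLIES Y) IFF Y = True IFF True = True
Y IFF U = True IFF False = False
((U IMPLIES Y) IFF Y) OR (Y IFF U) = True OR False = True
U IFF Y = False IFF True = False
(U IFF Y) OR U = False OR False = False
U XOR Y = False XOR True = True
((U IFF Y) OR U) OR (U XOR Y) = False OR True = True
(((U IMPLIES Y) IFF Y) OR (Y IFF U)) XOR (((U IFF Y) OR U) OR (U XOR Y)) = True XOR True = False
((U IFF Y) IFF Y) AND ((((U IMPLIES Y) IFF Y) OR (Y IFF U)) XOR (((U IFF Y) OR U) OR (U XOR Y))) = False AND False = False
(((U IFF Y) IFF Y) AND ((((U IMPLIES Y) IFF Y) OR (Y IFF U)) XOR (((U IFF Y) OR U) OR (U XOR Y)))) XOR U = False XOR False = False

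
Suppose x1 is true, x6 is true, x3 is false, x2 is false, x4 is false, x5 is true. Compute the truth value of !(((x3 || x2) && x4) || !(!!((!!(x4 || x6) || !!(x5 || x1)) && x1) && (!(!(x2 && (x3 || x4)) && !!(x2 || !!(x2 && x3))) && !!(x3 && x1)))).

x3 || x2 = 0 || 0 = 0
(x3 || x2) && x4 = 0 && 0 = 0
x4 || x6 = 0 || 1 = 1
!(x4 || x6) = !1 = 0
!!(x4 || x6) = !0 = 1
x5 || x1 = 1 || 1 = 1
!(x5 || x1) = !1 = 0
!!(x5 || x1) = !0 = 1
!!(x4 || x6) || !!(x5 || x1) = 1 || 1 = 1
(!!(x4 || x6) || !!(x5 || x1)) && x1 = 1 && 1 = 1
!((!!(x4 || x6) || !!(x5 || x1)) && x1) = !1 = 0
!!((!!(x4 || x6) || !!(x5 || x1)) && x1) = !0 = 1
x3 || x4 = 0 || 0 = 0
x2 && (x3 || x4) = 0 && 0 = 0
!(x2 && (x3 || x4)) = !0 = 1
x2 && x3 = 0 && 0 = 0
!(x2 && x3) = !0 = 1
!!(x2 && x3) = !1 = 0
x2 || !!(x2 && x3) = 0 || 0 = 0
!(x2 || !!(x2 && x3)) = !0 = 1
!!(x2 || !!(x2 && x3)) = !1 = 0
!(x2 && (x3 || x4)) && !!(x2 || !!(x2 && x3)) = 1 && 0 = 0
!(!(x2 && (x3 || x4)) && !!(x2 || !!(x2 && x3))) = !0 = 1
x3 && x1 = 0 && 1 = 0
!(x3 && x1) = !0 = 1
!!(x3 && x1) = !1 = 0
!(!(x2 && (x3 || x4)) && !!(x2 || !!(x2 && x3))) && !!(x3 && x1) = 1 && 0 = 0
!!((!!(x4 || x6) || !!(x5 || x1)) && x1) && (!(!(x2 && (x3 || x4)) && !!(x2 || !!(x2 && x3))) && !!(x3 && x1)) = 1 && 0 = 0
!(!!((!!(x4 || x6) || !!(x5 || x1)) && x1) && (!(!(x2 && (x3 || x4)) && !!(x2 || !!(x2 && x3))) && !!(x3 && x1))) = !0 = 1
((x3 || x2) && x4) || !(!!((!!(x4 || x6) || !!(x5 || x1)) && x1) && (!(!(x2 && (x3 || x4)) && !!(x2 || !!(x2 && x3))) && !!(x3 && x1))) = 0 || 1 = 1
!(((x3 || x2) && x4) || !(!!((!!(x4 || x6) || !!(x5 || x1)) && x1) && (!(!(x2 && (x3 || x4)) && !!(x2 || !!(x2 && x3))) && !!(x3 && x1)))) = !1 = 0

0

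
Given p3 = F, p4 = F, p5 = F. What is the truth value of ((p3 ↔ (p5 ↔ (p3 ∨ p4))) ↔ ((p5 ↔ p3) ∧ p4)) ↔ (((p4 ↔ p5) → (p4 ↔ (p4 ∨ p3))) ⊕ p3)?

T

p3 ∨ p4 = F ∨ F = F
p5 ↔ (p3 ∨ p4) = F ↔ F = T
p3 ↔ (p5 ↔ (p3 ∨ p4)) = F ↔ T = F
p5 ↔ p3 = F ↔ F = T
(p5 ↔ p3) ∧ p4 = T ∧ F = F
(p3 ↔ (p5 ↔ (p3 ∨ p4))) ↔ ((p5 ↔ p3) ∧ p4) = F ↔ F = T
p4 ↔ p5 = F ↔ F = T
p4 ∨ p3 = F ∨ F = F
p4 ↔ (p4 ∨ p3) = F ↔ F = T
(p4 ↔ p5) → (p4 ↔ (p4 ∨ p3)) = T → T = T
((p4 ↔ p5) → (p4 ↔ (p4 ∨ p3))) ⊕ p3 = T ⊕ F = T
((p3 ↔ (p5 ↔ (p3 ∨ p4))) ↔ ((p5 ↔ p3) ∧ p4)) ↔ (((p4 ↔ p5) → (p4 ↔ (p4 ∨ p3))) ⊕ p3) = T ↔ T = T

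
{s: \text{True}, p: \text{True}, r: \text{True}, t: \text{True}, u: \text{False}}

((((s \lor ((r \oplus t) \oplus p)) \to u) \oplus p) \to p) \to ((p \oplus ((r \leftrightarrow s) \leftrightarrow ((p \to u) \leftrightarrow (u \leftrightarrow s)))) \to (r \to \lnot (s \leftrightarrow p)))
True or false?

r \oplus t = \text{True} \oplus \text{True} = \text{False}
(r \oplus t) \oplus p = \text{False} \oplus \text{True} = \text{True}
s \lor ((r \oplus t) \oplus p) = \text{True} \lor \text{True} = \text{True}
(s \lor ((r \oplus t) \oplus p)) \to u = \text{True} \to \text{False} = \text{False}
((s \lor ((r \oplus t) \oplus p)) \to u) \oplus p = \text{False} \oplus \text{True} = \text{True}
(((s \lor ((r \oplus t) \oplus p)) \to u) \oplus p) \to p = \text{True} \to \text{True} = \text{True}
r \leftrightarrow s = \text{True} \leftrightarrow \text{True} = \text{True}
p \to u = \text{True} \to \text{False} = \text{False}
u \leftrightarrow s = \text{False} \leftrightarrow \text{True} = \text{False}
(p \to u) \leftrightarrow (u \leftrightarrow s) = \text{False} \leftrightarrow \text{False} = \text{True}
(r \leftrightarrow s) \leftrightarrow ((p \to u) \leftrightarrow (u \leftrightarrow s)) = \text{True} \leftrightarrow \text{True} = \text{True}
p \oplus ((r \leftrightarrow s) \leftrightarrow ((p \to u) \leftrightarrow (u \leftrightarrow s))) = \text{True} \oplus \text{True} = \text{False}
s \leftrightarrow p = \text{True} \leftrightarrow \text{True} = \text{True}
\lnot (s \leftrightarrow p) = \lnot \text{True} = \text{False}
r \to \lnot (s \leftrightarrow p) = \text{True} \to \text{False} = \text{False}
(p \oplus ((r \leftrightarrow s) \leftrightarrow ((p \to u) \leftrightarrow (u \leftrightarrow s)))) \to (r \to \lnot (s \leftrightarrow p)) = \text{False} \to \text{False} = \text{True}
((((s \lor ((r \oplus t) \oplus p)) \to u) \oplus p) \to p) \to ((p \oplus ((r \leftrightarrow s) \leftrightarrow ((p \to u) \leftrightarrow (u \leftrightarrow s)))) \to (r \to \lnot (s \leftrightarrow p))) = \text{True} \to \text{True} = \text{True}

\text{True}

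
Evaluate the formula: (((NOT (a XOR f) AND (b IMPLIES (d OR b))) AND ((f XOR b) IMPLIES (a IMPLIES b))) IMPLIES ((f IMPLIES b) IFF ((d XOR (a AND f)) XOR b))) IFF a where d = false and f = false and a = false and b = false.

Substituting d=false, f=false, a=false, b=false:
a XOR f = false XOR false = false
NOT (a XOR f) = NOT false = true
d OR b = false OR false = false
b IMPLIES (d OR b) = false IMPLIES false = true
NOT (a XOR f) AND (b IMPLIES (d OR b)) = true AND true = true
f XOR b = false XOR false = false
a IMPLIES b = false IMPLIES false = true
(f XOR b) IMPLIES (a IMPLIES b) = false IMPLIES true = true
(NOT (a XOR f) AND (b IMPLIES (d OR b))) AND ((f XOR b) IMPLIES (a IMPLIES b)) = true AND true = true
f IMPLIES b = false IMPLIES false = true
a AND f = false AND false = false
d XOR (a AND f) = false XOR false = false
(d XOR (a AND f)) XOR b = false XOR false = false
(f IMPLIES b) IFF ((d XOR (a AND f)) XOR b) = true IFF false = false
((NOT (a XOR f) AND (b IMPLIES (d OR b))) AND ((f XOR b) IMPLIES (a IMPLIES b))) IMPLIES ((f IMPLIES b) IFF ((d XOR (a AND f)) XOR b)) = true IMPLIES false = false
(((NOT (a XOR f) AND (b IMPLIES (d OR b))) AND ((f XOR b) IMPLIES (a IMPLIES b))) IMPLIES ((f IMPLIES b) IFF ((d XOR (a AND f)) XOR b))) IFF a = false IFF false = true

true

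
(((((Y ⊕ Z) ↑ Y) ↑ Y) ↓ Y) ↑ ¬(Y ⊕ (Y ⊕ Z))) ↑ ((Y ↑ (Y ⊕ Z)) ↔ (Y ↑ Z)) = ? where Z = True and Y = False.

False

Substituting Z=True, Y=False:
Y ⊕ Z = False ⊕ True = True
(Y ⊕ Z) ↑ Y = True ↑ False = True
((Y ⊕ Z) ↑ Y) ↑ Y = True ↑ False = True
(((Y ⊕ Z) ↑ Y) ↑ Y) ↓ Y = True ↓ False = False
Y ⊕ Z = False ⊕ True = True
Y ⊕ (Y ⊕ Z) = False ⊕ True = True
¬(Y ⊕ (Y ⊕ Z)) = ¬True = False
((((Y ⊕ Z) ↑ Y) ↑ Y) ↓ Y) ↑ ¬(Y ⊕ (Y ⊕ Z)) = False ↑ False = True
Y ⊕ Z = False ⊕ True = True
Y ↑ (Y ⊕ Z) = False ↑ True = True
Y ↑ Z = False ↑ True = True
(Y ↑ (Y ⊕ Z)) ↔ (Y ↑ Z) = True ↔ True = True
(((((Y ⊕ Z) ↑ Y) ↑ Y) ↓ Y) ↑ ¬(Y ⊕ (Y ⊕ Z))) ↑ ((Y ↑ (Y ⊕ Z)) ↔ (Y ↑ Z)) = True ↑ True = False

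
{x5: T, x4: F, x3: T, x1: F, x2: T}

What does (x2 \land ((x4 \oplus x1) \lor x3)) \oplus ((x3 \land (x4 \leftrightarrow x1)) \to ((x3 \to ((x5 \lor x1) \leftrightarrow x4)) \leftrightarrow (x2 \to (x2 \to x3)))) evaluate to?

T

x4 \oplus x1 = F \oplus F = F
(x4 \oplus x1) \lor x3 = F \lor T = T
x2 \land ((x4 \oplus x1) \lor x3) = T \land T = T
x4 \leftrightarrow x1 = F \leftrightarrow F = T
x3 \land (x4 \leftrightarrow x1) = T \land T = T
x5 \lor x1 = T \lor F = T
(x5 \lor x1) \leftrightarrow x4 = T \leftrightarrow F = F
x3 \to ((x5 \lor x1) \leftrightarrow x4) = T \to F = F
x2 \to x3 = T \to T = T
x2 \to (x2 \to x3) = T \to T = T
(x3 \to ((x5 \lor x1) \leftrightarrow x4)) \leftrightarrow (x2 \to (x2 \to x3)) = F \leftrightarrow T = F
(x3 \land (x4 \leftrightarrow x1)) \to ((x3 \to ((x5 \lor x1) \leftrightarrow x4)) \leftrightarrow (x2 \to (x2 \to x3))) = T \to F = F
(x2 \land ((x4 \oplus x1) \lor x3)) \oplus ((x3 \land (x4 \leftrightarrow x1)) \to ((x3 \to ((x5 \lor x1) \leftrightarrow x4)) \leftrightarrow (x2 \to (x2 \to x3)))) = T \oplus F = T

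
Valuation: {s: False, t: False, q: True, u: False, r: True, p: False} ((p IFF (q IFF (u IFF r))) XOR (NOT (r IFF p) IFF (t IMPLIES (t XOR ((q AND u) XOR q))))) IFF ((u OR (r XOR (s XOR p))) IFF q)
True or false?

False

u IFF r = False IFF True = False
q IFF (u IFF r) = True IFF False = False
p IFF (q IFF (u IFF r)) = False IFF False = True
r IFF p = True IFF False = False
NOT (r IFF p) = NOT False = True
q AND u = True AND False = False
(q AND u) XOR q = False XOR True = True
t XOR ((q AND u) XOR q) = False XOR True = True
t IMPLIES (t XOR ((q AND u) XOR q)) = False IMPLIES True = True
NOT (r IFF p) IFF (t IMPLIES (t XOR ((q AND u) XOR q))) = True IFF True = True
(p IFF (q IFF (u IFF r))) XOR (NOT (r IFF p) IFF (t IMPLIES (t XOR ((q AND u) XOR q)))) = True XOR True = False
s XOR p = False XOR False = False
r XOR (s XOR p) = True XOR False = True
u OR (r XOR (s XOR p)) = False OR True = True
(u OR (r XOR (s XOR p))) IFF q = True IFF True = True
((p IFF (q IFF (u IFF r))) XOR (NOT (r IFF p) IFF (t IMPLIES (t XOR ((q AND u) XOR q))))) IFF ((u OR (r XOR (s XOR p))) IFF q) = False IFF True = False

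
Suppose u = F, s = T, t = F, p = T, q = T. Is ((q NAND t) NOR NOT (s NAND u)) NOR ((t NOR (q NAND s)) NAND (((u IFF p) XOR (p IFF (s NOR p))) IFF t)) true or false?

T

Substituting u=F, s=T, t=F, p=T, q=T:
q NAND t = T NAND F = T
s NAND u = T NAND F = T
NOT (s NAND u) = NOT T = F
(q NAND t) NOR NOT (s NAND u) = T NOR F = F
q NAND s = T NAND T = F
t NOR (q NAND s) = F NOR F = T
u IFF p = F IFF T = F
s NOR p = T NOR T = F
p IFF (s NOR p) = T IFF F = F
(u IFF p) XOR (p IFF (s NOR p)) = F XOR F = F
((u IFF p) XOR (p IFF (s NOR p))) IFF t = F IFF F = T
(t NOR (q NAND s)) NAND (((u IFF p) XOR (p IFF (s NOR p))) IFF t) = T NAND T = F
((q NAND t) NOR NOT (s NAND u)) NOR ((t NOR (q NAND s)) NAND (((u IFF p) XOR (p IFF (s NOR p))) IFF t)) = F NOR F = T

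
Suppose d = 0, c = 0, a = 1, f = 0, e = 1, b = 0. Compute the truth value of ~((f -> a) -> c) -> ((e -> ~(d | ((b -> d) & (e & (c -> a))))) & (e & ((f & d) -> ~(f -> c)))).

0

f -> a = 0 -> 1 = 1
(f -> a) -> c = 1 -> 0 = 0
~((f -> a) -> c) = ~0 = 1
b -> d = 0 -> 0 = 1
c -> a = 0 -> 1 = 1
e & (c -> a) = 1 & 1 = 1
(b -> d) & (e & (c -> a)) = 1 & 1 = 1
d | ((b -> d) & (e & (c -> a))) = 0 | 1 = 1
~(d | ((b -> d) & (e & (c -> a)))) = ~1 = 0
e -> ~(d | ((b -> d) & (e & (c -> a)))) = 1 -> 0 = 0
f & d = 0 & 0 = 0
f -> c = 0 -> 0 = 1
~(f -> c) = ~1 = 0
(f & d) -> ~(f -> c) = 0 -> 0 = 1
e & ((f & d) -> ~(f -> c)) = 1 & 1 = 1
(e -> ~(d | ((b -> d) & (e & (c -> a))))) & (e & ((f & d) -> ~(f -> c))) = 0 & 1 = 0
~((f -> a) -> c) -> ((e -> ~(d | ((b -> d) & (e & (c -> a))))) & (e & ((f & d) -> ~(f -> c)))) = 1 -> 0 = 0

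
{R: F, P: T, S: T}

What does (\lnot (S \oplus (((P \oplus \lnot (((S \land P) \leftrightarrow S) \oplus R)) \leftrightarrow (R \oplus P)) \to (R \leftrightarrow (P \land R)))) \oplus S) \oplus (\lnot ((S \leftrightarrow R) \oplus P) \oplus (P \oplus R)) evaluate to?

Substituting R=F, P=T, S=T:
S \land P = T \land T = T
(S \land P) \leftrightarrow S = T \leftrightarrow T = T
((S \land P) \leftrightarrow S) \oplus R = T \oplus F = T
\lnot (((S \land P) \leftrightarrow S) \oplus R) = \lnot T = F
P \oplus \lnot (((S \land P) \leftrightarrow S) \oplus R) = T \oplus F = T
R \oplus P = F \oplus T = T
(P \oplus \lnot (((S \land P) \leftrightarrow S) \oplus R)) \leftrightarrow (R \oplus P) = T \leftrightarrow T = T
P \land R = T \land F = F
R \leftrightarrow (P \land R) = F \leftrightarrow F = T
((P \oplus \lnot (((S \land P) \leftrightarrow S) \oplus R)) \leftrightarrow (R \oplus P)) \to (R \leftrightarrow (P \land R)) = T \to T = T
S \oplus (((P \oplus \lnot (((S \land P) \leftrightarrow S) \oplus R)) \leftrightarrow (R \oplus P)) \to (R \leftrightarrow (P \land R))) = T \oplus T = F
\lnot (S \oplus (((P \oplus \lnot (((S \land P) \leftrightarrow S) \oplus R)) \leftrightarrow (R \oplus P)) \to (R \leftrightarrow (P \land R)))) = \lnot F = T
\lnot (S \oplus (((P \oplus \lnot (((S \land P) \leftrightarrow S) \oplus R)) \leftrightarrow (R \oplus P)) \to (R \leftrightarrow (P \land R)))) \oplus S = T \oplus T = F
S \leftrightarrow R = T \leftrightarrow F = F
(S \leftrightarrow R) \oplus P = F \oplus T = T
\lnot ((S \leftrightarrow R) \oplus P) = \lnot T = F
P \oplus R = T \oplus F = T
\lnot ((S \leftrightarrow R) \oplus P) \oplus (P \oplus R) = F \oplus T = T
(\lnot (S \oplus (((P \oplus \lnot (((S \land P) \leftrightarrow S) \oplus R)) \leftrightarrow (R \oplus P)) \to (R \leftrightarrow (P \land R)))) \oplus S) \oplus (\lnot ((S \leftrightarrow R) \oplus P) \oplus (P \oplus R)) = F \oplus T = T

T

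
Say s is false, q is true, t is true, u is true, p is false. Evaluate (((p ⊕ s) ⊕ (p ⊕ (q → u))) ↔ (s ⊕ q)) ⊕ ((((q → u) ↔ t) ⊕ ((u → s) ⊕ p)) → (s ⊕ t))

p ⊕ s = F ⊕ F = F
q → u = T → T = T
p ⊕ (q → u) = F ⊕ T = T
(p ⊕ s) ⊕ (p ⊕ (q → u)) = F ⊕ T = T
s ⊕ q = F ⊕ T = T
((p ⊕ s) ⊕ (p ⊕ (q → u))) ↔ (s ⊕ q) = T ↔ T = T
q → u = T → T = T
(q → u) ↔ t = T ↔ T = T
u → s = T → F = F
(u → s) ⊕ p = F ⊕ F = F
((q → u) ↔ t) ⊕ ((u → s) ⊕ p) = T ⊕ F = T
s ⊕ t = F ⊕ T = T
(((q → u) ↔ t) ⊕ ((u → s) ⊕ p)) → (s ⊕ t) = T → T = T
(((p ⊕ s) ⊕ (p ⊕ (q → u))) ↔ (s ⊕ q)) ⊕ ((((q → u) ↔ t) ⊕ ((u → s) ⊕ p)) → (s ⊕ t)) = T ⊕ T = F

F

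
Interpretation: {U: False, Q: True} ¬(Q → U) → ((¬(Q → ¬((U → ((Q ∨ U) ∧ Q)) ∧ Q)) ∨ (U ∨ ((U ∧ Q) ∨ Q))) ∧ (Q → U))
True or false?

Q → U = True → False = False
¬(Q → U) = ¬False = True
Q ∨ U = True ∨ False = True
(Q ∨ U) ∧ Q = True ∧ True = True
U → ((Q ∨ U) ∧ Q) = False → True = True
(U → ((Q ∨ U) ∧ Q)) ∧ Q = True ∧ True = True
¬((U → ((Q ∨ U) ∧ Q)) ∧ Q) = ¬True = False
Q → ¬((U → ((Q ∨ U) ∧ Q)) ∧ Q) = True → False = False
¬(Q → ¬((U → ((Q ∨ U) ∧ Q)) ∧ Q)) = ¬False = True
U ∧ Q = False ∧ True = False
(U ∧ Q) ∨ Q = False ∨ True = True
U ∨ ((U ∧ Q) ∨ Q) = False ∨ True = True
¬(Q → ¬((U → ((Q ∨ U) ∧ Q)) ∧ Q)) ∨ (U ∨ ((U ∧ Q) ∨ Q)) = True ∨ True = True
Q → U = True → False = False
(¬(Q → ¬((U → ((Q ∨ U) ∧ Q)) ∧ Q)) ∨ (U ∨ ((U ∧ Q) ∨ Q))) ∧ (Q → U) = True ∧ False = False
¬(Q → U) → ((¬(Q → ¬((U → ((Q ∨ U) ∧ Q)) ∧ Q)) ∨ (U ∨ ((U ∧ Q) ∨ Q))) ∧ (Q → U)) = True → False = False

False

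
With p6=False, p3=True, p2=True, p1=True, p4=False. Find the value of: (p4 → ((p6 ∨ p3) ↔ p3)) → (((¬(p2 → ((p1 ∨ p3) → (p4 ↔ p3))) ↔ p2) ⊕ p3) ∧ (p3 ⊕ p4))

False

p6 ∨ p3 = False ∨ True = True
(p6 ∨ p3) ↔ p3 = True ↔ True = True
p4 → ((p6 ∨ p3) ↔ p3) = False → True = True
p1 ∨ p3 = True ∨ True = True
p4 ↔ p3 = False ↔ True = False
(p1 ∨ p3) → (p4 ↔ p3) = True → False = False
p2 → ((p1 ∨ p3) → (p4 ↔ p3)) = True → False = False
¬(p2 → ((p1 ∨ p3) → (p4 ↔ p3))) = ¬False = True
¬(p2 → ((p1 ∨ p3) → (p4 ↔ p3))) ↔ p2 = True ↔ True = True
(¬(p2 → ((p1 ∨ p3) → (p4 ↔ p3))) ↔ p2) ⊕ p3 = True ⊕ True = False
p3 ⊕ p4 = True ⊕ False = True
((¬(p2 → ((p1 ∨ p3) → (p4 ↔ p3))) ↔ p2) ⊕ p3) ∧ (p3 ⊕ p4) = False ∧ True = False
(p4 → ((p6 ∨ p3) ↔ p3)) → (((¬(p2 → ((p1 ∨ p3) → (p4 ↔ p3))) ↔ p2) ⊕ p3) ∧ (p3 ⊕ p4)) = True → False = False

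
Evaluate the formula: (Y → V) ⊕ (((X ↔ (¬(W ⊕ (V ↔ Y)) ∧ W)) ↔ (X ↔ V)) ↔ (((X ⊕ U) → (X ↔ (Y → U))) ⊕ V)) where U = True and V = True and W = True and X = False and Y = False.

Y → V = False → True = True
V ↔ Y = True ↔ False = False
W ⊕ (V ↔ Y) = True ⊕ False = True
¬(W ⊕ (V ↔ Y)) = ¬True = False
¬(W ⊕ (V ↔ Y)) ∧ W = False ∧ True = False
X ↔ (¬(W ⊕ (V ↔ Y)) ∧ W) = False ↔ False = True
X ↔ V = False ↔ True = False
(X ↔ (¬(W ⊕ (V ↔ Y)) ∧ W)) ↔ (X ↔ V) = True ↔ False = False
X ⊕ U = False ⊕ True = True
Y → U = False → True = True
X ↔ (Y → U) = False ↔ True = False
(X ⊕ U) → (X ↔ (Y → U)) = True → False = False
((X ⊕ U) → (X ↔ (Y → U))) ⊕ V = False ⊕ True = True
((X ↔ (¬(W ⊕ (V ↔ Y)) ∧ W)) ↔ (X ↔ V)) ↔ (((X ⊕ U) → (X ↔ (Y → U))) ⊕ V) = False ↔ True = False
(Y → V) ⊕ (((X ↔ (¬(W ⊕ (V ↔ Y)) ∧ W)) ↔ (X ↔ V)) ↔ (((X ⊕ U) → (X ↔ (Y → U))) ⊕ V)) = True ⊕ False = True

True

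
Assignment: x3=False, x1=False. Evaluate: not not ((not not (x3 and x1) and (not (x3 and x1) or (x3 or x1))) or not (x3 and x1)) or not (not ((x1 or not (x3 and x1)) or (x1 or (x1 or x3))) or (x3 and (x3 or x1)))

True

x3 and x1 = False and False = False
not (x3 and x1) = not False = True
not not (x3 and x1) = not True = False
x3 and x1 = False and False = False
not (x3 and x1) = not False = True
x3 or x1 = False or False = False
not (x3 and x1) or (x3 or x1) = True or False = True
not not (x3 and x1) and (not (x3 and x1) or (x3 or x1)) = False and True = False
x3 and x1 = False and False = False
not (x3 and x1) = not False = True
(not not (x3 and x1) and (not (x3 and x1) or (x3 or x1))) or not (x3 and x1) = False or True = True
not ((not not (x3 and x1) and (not (x3 and x1) or (x3 or x1))) or not (x3 and x1)) = not True = False
not not ((not not (x3 and x1) and (not (x3 and x1) or (x3 or x1))) or not (x3 and x1)) = not False = True
x3 and x1 = False and False = False
not (x3 and x1) = not False = True
x1 or not (x3 and x1) = False or True = True
x1 or x3 = False or False = False
x1 or (x1 or x3) = False or False = False
(x1 or not (x3 and x1)) or (x1 or (x1 or x3)) = True or False = True
not ((x1 or not (x3 and x1)) or (x1 or (x1 or x3))) = not True = False
x3 or x1 = False or False = False
x3 and (x3 or x1) = False and False = False
not ((x1 or not (x3 and x1)) or (x1 or (x1 or x3))) or (x3 and (x3 or x1)) = False or False = False
not (not ((x1 or not (x3 and x1)) or (x1 or (x1 or x3))) or (x3 and (x3 or x1))) = not False = True
not not ((not not (x3 and x1) and (not (x3 and x1) or (x3 or x1))) or not (x3 and x1)) or not (not ((x1 or not (x3 and x1)) or (x1 or (x1 or x3))) or (x3 and (x3 or x1))) = True or True = True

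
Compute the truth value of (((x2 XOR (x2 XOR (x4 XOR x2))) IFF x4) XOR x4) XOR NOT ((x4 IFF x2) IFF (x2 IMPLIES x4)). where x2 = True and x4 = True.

x4 XOR x2 = True XOR True = False
x2 XOR (x4 XOR x2) = True XOR False = True
x2 XOR (x2 XOR (x4 XOR x2)) = True XOR True = False
(x2 XOR (x2 XOR (x4 XOR x2))) IFF x4 = False IFF True = False
((x2 XOR (x2 XOR (x4 XOR x2))) IFF x4) XOR x4 = False XOR True = True
x4 IFF x2 = True IFF True = True
x2 IMPLIES x4 = True IMPLIES True = True
(x4 IFF x2) IFF (x2 IMPLIES x4) = True IFF True = True
NOT ((x4 IFF x2) IFF (x2 IMPLIES x4)) = NOT True = False
(((x2 XOR (x2 XOR (x4 XOR x2))) IFF x4) XOR x4) XOR NOT ((x4 IFF x2) IFF (x2 IMPLIES x4)) = True XOR False = True

True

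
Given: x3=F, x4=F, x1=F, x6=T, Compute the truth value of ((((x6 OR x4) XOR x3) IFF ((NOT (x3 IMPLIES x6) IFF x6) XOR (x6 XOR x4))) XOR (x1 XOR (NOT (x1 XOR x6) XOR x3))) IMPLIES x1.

F

Substituting x3=F, x4=F, x1=F, x6=T:
x6 OR x4 = T OR F = T
(x6 OR x4) XOR x3 = T XOR F = T
x3 IMPLIES x6 = F IMPLIES T = T
NOT (x3 IMPLIES x6) = NOT T = F
NOT (x3 IMPLIES x6) IFF x6 = F IFF T = F
x6 XOR x4 = T XOR F = T
(NOT (x3 IMPLIES x6) IFF x6) XOR (x6 XOR x4) = F XOR T = T
((x6 OR x4) XOR x3) IFF ((NOT (x3 IMPLIES x6) IFF x6) XOR (x6 XOR x4)) = T IFF T = T
x1 XOR x6 = F XOR T = T
NOT (x1 XOR x6) = NOT T = F
NOT (x1 XOR x6) XOR x3 = F XOR F = F
x1 XOR (NOT (x1 XOR x6) XOR x3) = F XOR F = F
(((x6 OR x4) XOR x3) IFF ((NOT (x3 IMPLIES x6) IFF x6) XOR (x6 XOR x4))) XOR (x1 XOR (NOT (x1 XOR x6) XOR x3)) = T XOR F = T
((((x6 OR x4) XOR x3) IFF ((NOT (x3 IMPLIES x6) IFF x6) XOR (x6 XOR x4))) XOR (x1 XOR (NOT (x1 XOR x6) XOR x3))) IMPLIES x1 = T IMPLIES F = F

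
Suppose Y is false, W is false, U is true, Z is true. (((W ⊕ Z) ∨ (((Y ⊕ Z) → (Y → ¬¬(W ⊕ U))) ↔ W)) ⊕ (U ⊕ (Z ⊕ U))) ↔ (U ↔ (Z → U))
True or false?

W ⊕ Z = False ⊕ True = True
Y ⊕ Z = False ⊕ True = True
W ⊕ U = False ⊕ True = True
¬(W ⊕ U) = ¬True = False
¬¬(W ⊕ U) = ¬False = True
Y → ¬¬(W ⊕ U) = False → True = True
(Y ⊕ Z) → (Y → ¬¬(W ⊕ U)) = True → True = True
((Y ⊕ Z) → (Y → ¬¬(W ⊕ U))) ↔ W = True ↔ False = False
(W ⊕ Z) ∨ (((Y ⊕ Z) → (Y → ¬¬(W ⊕ U))) ↔ W) = True ∨ False = True
Z ⊕ U = True ⊕ True = False
U ⊕ (Z ⊕ U) = True ⊕ False = True
((W ⊕ Z) ∨ (((Y ⊕ Z) → (Y → ¬¬(W ⊕ U))) ↔ W)) ⊕ (U ⊕ (Z ⊕ U)) = True ⊕ True = False
Z → U = True → True = True
U ↔ (Z → U) = True ↔ True = True
(((W ⊕ Z) ∨ (((Y ⊕ Z) → (Y → ¬¬(W ⊕ U))) ↔ W)) ⊕ (U ⊕ (Z ⊕ U))) ↔ (U ↔ (Z → U)) = False ↔ True = False

False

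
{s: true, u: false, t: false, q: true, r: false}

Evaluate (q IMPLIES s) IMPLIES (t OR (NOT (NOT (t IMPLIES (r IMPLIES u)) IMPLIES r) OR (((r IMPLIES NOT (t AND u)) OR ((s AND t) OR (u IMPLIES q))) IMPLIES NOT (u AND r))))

true

q IMPLIES s = true IMPLIES true = true
r IMPLIES u = false IMPLIES false = true
t IMPLIES (r IMPLIES u) = false IMPLIES true = true
NOT (t IMPLIES (r IMPLIES u)) = NOT true = false
NOT (t IMPLIES (r IMPLIES u)) IMPLIES r = false IMPLIES false = true
NOT (NOT (t IMPLIES (r IMPLIES u)) IMPLIES r) = NOT true = false
t AND u = false AND false = false
NOT (t AND u) = NOT false = true
r IMPLIES NOT (t AND u) = false IMPLIES true = true
s AND t = true AND false = false
u IMPLIES q = false IMPLIES true = true
(s AND t) OR (u IMPLIES q) = false OR true = true
(r IMPLIES NOT (t AND u)) OR ((s AND t) OR (u IMPLIES q)) = true OR true = true
u AND r = false AND false = false
NOT (u AND r) = NOT false = true
((r IMPLIES NOT (t AND u)) OR ((s AND t) OR (u IMPLIES q))) IMPLIES NOT (u AND r) = true IMPLIES true = true
NOT (NOT (t IMPLIES (r IMPLIES u)) IMPLIES r) OR (((r IMPLIES NOT (t AND u)) OR ((s AND t) OR (u IMPLIES q))) IMPLIES NOT (u AND r)) = false OR true = true
t OR (NOT (NOT (t IMPLIES (r IMPLIES u)) IMPLIES r) OR (((r IMPLIES NOT (t AND u)) OR ((s AND t) OR (u IMPLIES q))) IMPLIES NOT (u AND r))) = false OR true = true
(q IMPLIES s) IMPLIES (t OR (NOT (NOT (t IMPLIES (r IMPLIES u)) IMPLIES r) OR (((r IMPLIES NOT (t AND u)) OR ((s AND t) OR (u IMPLIES q))) IMPLIES NOT (u AND r)))) = true IMPLIES true = true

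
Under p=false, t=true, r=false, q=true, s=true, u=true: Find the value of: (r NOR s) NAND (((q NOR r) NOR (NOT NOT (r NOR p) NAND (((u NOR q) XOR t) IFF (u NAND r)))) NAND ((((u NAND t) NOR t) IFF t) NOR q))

r NOR s = false NOR true = false
q NOR r = true NOR false = false
r NOR p = false NOR false = true
NOT (r NOR p) = NOT true = false
NOT NOT (r NOR p) = NOT false = true
u NOR q = true NOR true = false
(u NOR q) XOR t = false XOR true = true
u NAND r = true NAND false = true
((u NOR q) XOR t) IFF (u NAND r) = true IFF true = true
NOT NOT (r NOR p) NAND (((u NOR q) XOR t) IFF (u NAND r)) = true NAND true = false
(q NOR r) NOR (NOT NOT (r NOR p) NAND (((u NOR q) XOR t) IFF (u NAND r))) = false NOR false = true
u NAND t = true NAND true = false
(u NAND t) NOR t = false NOR true = false
((u NAND t) NOR t) IFF t = false IFF true = false
(((u NAND t) NOR t) IFF t) NOR q = false NOR true = false
((q NOR r) NOR (NOT NOT (r NOR p) NAND (((u NOR q) XOR t) IFF (u NAND r)))) NAND ((((u NAND t) NOR t) IFF t) NOR q) = true NAND false = true
(r NOR s) NAND (((q NOR r) NOR (NOT NOT (r NOR p) NAND (((u NOR q) XOR t) IFF (u NAND r)))) NAND ((((u NAND t) NOR t) IFF t) NOR q)) = false NAND true = true

true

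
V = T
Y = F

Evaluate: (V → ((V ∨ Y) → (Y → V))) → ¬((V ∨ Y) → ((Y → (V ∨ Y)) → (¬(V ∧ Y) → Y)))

T

Substituting V=T, Y=F:
V ∨ Y = T ∨ F = T
Y → V = F → T = T
(V ∨ Y) → (Y → V) = T → T = T
V → ((V ∨ Y) → (Y → V)) = T → T = T
V ∨ Y = T ∨ F = T
V ∨ Y = T ∨ F = T
Y → (V ∨ Y) = F → T = T
V ∧ Y = T ∧ F = F
¬(V ∧ Y) = ¬F = T
¬(V ∧ Y) → Y = T → F = F
(Y → (V ∨ Y)) → (¬(V ∧ Y) → Y) = T → F = F
(V ∨ Y) → ((Y → (V ∨ Y)) → (¬(V ∧ Y) → Y)) = T → F = F
¬((V ∨ Y) → ((Y → (V ∨ Y)) → (¬(V ∧ Y) → Y))) = ¬F = T
(V → ((V ∨ Y) → (Y → V))) → ¬((V ∨ Y) → ((Y → (V ∨ Y)) → (¬(V ∧ Y) → Y))) = T → T = T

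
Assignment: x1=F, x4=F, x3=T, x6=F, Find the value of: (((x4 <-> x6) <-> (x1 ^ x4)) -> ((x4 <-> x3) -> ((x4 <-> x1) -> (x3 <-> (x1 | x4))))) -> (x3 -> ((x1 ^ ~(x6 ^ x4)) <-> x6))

F

x4 <-> x6 = F <-> F = T
x1 ^ x4 = F ^ F = F
(x4 <-> x6) <-> (x1 ^ x4) = T <-> F = F
x4 <-> x3 = F <-> T = F
x4 <-> x1 = F <-> F = T
x1 | x4 = F | F = F
x3 <-> (x1 | x4) = T <-> F = F
(x4 <-> x1) -> (x3 <-> (x1 | x4)) = T -> F = F
(x4 <-> x3) -> ((x4 <-> x1) -> (x3 <-> (x1 | x4))) = F -> F = T
((x4 <-> x6) <-> (x1 ^ x4)) -> ((x4 <-> x3) -> ((x4 <-> x1) -> (x3 <-> (x1 | x4)))) = F -> T = T
x6 ^ x4 = F ^ F = F
~(x6 ^ x4) = ~F = T
x1 ^ ~(x6 ^ x4) = F ^ T = T
(x1 ^ ~(x6 ^ x4)) <-> x6 = T <-> F = F
x3 -> ((x1 ^ ~(x6 ^ x4)) <-> x6) = T -> F = F
(((x4 <-> x6) <-> (x1 ^ x4)) -> ((x4 <-> x3) -> ((x4 <-> x1) -> (x3 <-> (x1 | x4))))) -> (x3 -> ((x1 ^ ~(x6 ^ x4)) <-> x6)) = T -> F = F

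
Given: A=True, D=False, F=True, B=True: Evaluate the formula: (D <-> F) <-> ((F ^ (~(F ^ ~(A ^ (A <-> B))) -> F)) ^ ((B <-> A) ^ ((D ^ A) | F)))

True

D <-> F = False <-> True = False
A <-> B = True <-> True = True
A ^ (A <-> B) = True ^ True = False
~(A ^ (A <-> B)) = ~False = True
F ^ ~(A ^ (A <-> B)) = True ^ True = False
~(F ^ ~(A ^ (A <-> B))) = ~False = True
~(F ^ ~(A ^ (A <-> B))) -> F = True -> True = True
F ^ (~(F ^ ~(A ^ (A <-> B))) -> F) = True ^ True = False
B <-> A = True <-> True = True
D ^ A = False ^ True = True
(D ^ A) | F = True | True = True
(B <-> A) ^ ((D ^ A) | F) = True ^ True = False
(F ^ (~(F ^ ~(A ^ (A <-> B))) -> F)) ^ ((B <-> A) ^ ((D ^ A) | F)) = False ^ False = False
(D <-> F) <-> ((F ^ (~(F ^ ~(A ^ (A <-> B))) -> F)) ^ ((B <-> A) ^ ((D ^ A) | F))) = False <-> False = True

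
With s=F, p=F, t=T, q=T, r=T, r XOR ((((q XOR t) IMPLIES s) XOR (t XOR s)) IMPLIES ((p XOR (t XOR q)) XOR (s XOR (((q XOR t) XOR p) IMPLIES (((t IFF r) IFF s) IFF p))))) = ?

F

q XOR t = T XOR T = F
(q XOR t) IMPLIES s = F IMPLIES F = T
t XOR s = T XOR F = T
((q XOR t) IMPLIES s) XOR (t XOR s) = T XOR T = F
t XOR q = T XOR T = F
p XOR (t XOR q) = F XOR F = F
q XOR t = T XOR T = F
(q XOR t) XOR p = F XOR F = F
t IFF r = T IFF T = T
(t IFF r) IFF s = T IFF F = F
((t IFF r) IFF s) IFF p = F IFF F = T
((q XOR t) XOR p) IMPLIES (((t IFF r) IFF s) IFF p) = F IMPLIES T = T
s XOR (((q XOR t) XOR p) IMPLIES (((t IFF r) IFF s) IFF p)) = F XOR T = T
(p XOR (t XOR q)) XOR (s XOR (((q XOR t) XOR p) IMPLIES (((t IFF r) IFF s) IFF p))) = F XOR T = T
(((q XOR t) IMPLIES s) XOR (t XOR s)) IMPLIES ((p XOR (t XOR q)) XOR (s XOR (((q XOR t) XOR p) IMPLIES (((t IFF r) IFF s) IFF p)))) = F IMPLIES T = T
r XOR ((((q XOR t) IMPLIES s) XOR (t XOR s)) IMPLIES ((p XOR (t XOR q)) XOR (s XOR (((q XOR t) XOR p) IMPLIES (((t IFF r) IFF s) IFF p))))) = T XOR T = F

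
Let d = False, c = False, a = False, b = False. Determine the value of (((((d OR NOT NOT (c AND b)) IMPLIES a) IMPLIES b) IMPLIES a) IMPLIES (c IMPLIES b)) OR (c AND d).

c AND b = False AND False = False
NOT (c AND b) = NOT False = True
NOT NOT (c AND b) = NOT True = False
d OR NOT NOT (c AND b) = False OR False = False
(d OR NOT NOT (c AND b)) IMPLIES a = False IMPLIES False = True
((d OR NOT NOT (c AND b)) IMPLIES a) IMPLIES b = True IMPLIES False = False
(((d OR NOT NOT (c AND b)) IMPLIES a) IMPLIES b) IMPLIES a = False IMPLIES False = True
c IMPLIES b = False IMPLIES False = True
((((d OR NOT NOT (c AND b)) IMPLIES a) IMPLIES b) IMPLIES a) IMPLIES (c IMPLIES b) = True IMPLIES True = True
c AND d = False AND False = False
(((((d OR NOT NOT (c AND b)) IMPLIES a) IMPLIES b) IMPLIES a) IMPLIES (c IMPLIES b)) OR (c AND d) = True OR False = True

True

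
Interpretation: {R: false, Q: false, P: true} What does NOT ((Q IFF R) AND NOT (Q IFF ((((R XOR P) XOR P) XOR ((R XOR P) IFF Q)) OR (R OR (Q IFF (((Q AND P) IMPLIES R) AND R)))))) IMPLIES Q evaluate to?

true

Q IFF R = false IFF false = true
R XOR P = false XOR true = true
(R XOR P) XOR P = true XOR true = false
R XOR P = false XOR true = true
(R XOR P) IFF Q = true IFF false = false
((R XOR P) XOR P) XOR ((R XOR P) IFF Q) = false XOR false = false
Q AND P = false AND true = false
(Q AND P) IMPLIES R = false IMPLIES false = true
((Q AND P) IMPLIES R) AND R = true AND false = false
Q IFF (((Q AND P) IMPLIES R) AND R) = false IFF false = true
R OR (Q IFF (((Q AND P) IMPLIES R) AND R)) = false OR true = true
(((R XOR P) XOR P) XOR ((R XOR P) IFF Q)) OR (R OR (Q IFF (((Q AND P) IMPLIES R) AND R))) = false OR true = true
Q IFF ((((R XOR P) XOR P) XOR ((R XOR P) IFF Q)) OR (R OR (Q IFF (((Q AND P) IMPLIES R) AND R)))) = false IFF true = false
NOT (Q IFF ((((R XOR P) XOR P) XOR ((R XOR P) IFF Q)) OR (R OR (Q IFF (((Q AND P) IMPLIES R) AND R))))) = NOT false = true
(Q IFF R) AND NOT (Q IFF ((((R XOR P) XOR P) XOR ((R XOR P) IFF Q)) OR (R OR (Q IFF (((Q AND P) IMPLIES R) AND R))))) = true AND true = true
NOT ((Q IFF R) AND NOT (Q IFF ((((R XOR P) XOR P) XOR ((R XOR P) IFF Q)) OR (R OR (Q IFF (((Q AND P) IMPLIES R) AND R)))))) = NOT true = false
NOT ((Q IFF R) AND NOT (Q IFF ((((R XOR P) XOR P) XOR ((R XOR P) IFF Q)) OR (R OR (Q IFF (((Q AND P) IMPLIES R) AND R)))))) IMPLIES Q = false IMPLIES false = true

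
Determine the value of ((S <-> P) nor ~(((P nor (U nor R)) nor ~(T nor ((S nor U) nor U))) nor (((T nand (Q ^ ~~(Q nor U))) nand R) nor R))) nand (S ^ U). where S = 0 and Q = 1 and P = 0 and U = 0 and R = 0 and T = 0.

S <-> P = 0 <-> 0 = 1
U nor R = 0 nor 0 = 1
P nor (U nor R) = 0 nor 1 = 0
S nor U = 0 nor 0 = 1
(S nor U) nor U = 1 nor 0 = 0
T nor ((S nor U) nor U) = 0 nor 0 = 1
~(T nor ((S nor U) nor U)) = ~1 = 0
(P nor (U nor R)) nor ~(T nor ((S nor U) nor U)) = 0 nor 0 = 1
Q nor U = 1 nor 0 = 0
~(Q nor U) = ~0 = 1
~~(Q nor U) = ~1 = 0
Q ^ ~~(Q nor U) = 1 ^ 0 = 1
T nand (Q ^ ~~(Q nor U)) = 0 nand 1 = 1
(T nand (Q ^ ~~(Q nor U))) nand R = 1 nand 0 = 1
((T nand (Q ^ ~~(Q nor U))) nand R) nor R = 1 nor 0 = 0
((P nor (U nor R)) nor ~(T nor ((S nor U) nor U))) nor (((T nand (Q ^ ~~(Q nor U))) nand R) nor R) = 1 nor 0 = 0
~(((P nor (U nor R)) nor ~(T nor ((S nor U) nor U))) nor (((T nand (Q ^ ~~(Q nor U))) nand R) nor R)) = ~0 = 1
(S <-> P) nor ~(((P nor (U nor R)) nor ~(T nor ((S nor U) nor U))) nor (((T nand (Q ^ ~~(Q nor U))) nand R) nor R)) = 1 nor 1 = 0
S ^ U = 0 ^ 0 = 0
((S <-> P) nor ~(((P nor (U nor R)) nor ~(T nor ((S nor U) nor U))) nor (((T nand (Q ^ ~~(Q nor U))) nand R) nor R))) nand (S ^ U) = 0 nand 0 = 1

1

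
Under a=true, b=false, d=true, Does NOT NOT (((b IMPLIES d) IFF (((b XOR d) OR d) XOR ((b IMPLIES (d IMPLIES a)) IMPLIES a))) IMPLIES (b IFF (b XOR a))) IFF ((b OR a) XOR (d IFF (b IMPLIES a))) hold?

false

b IMPLIES d = false IMPLIES true = true
b XOR d = false XOR true = true
(b XOR d) OR d = true OR true = true
d IMPLIES a = true IMPLIES true = true
b IMPLIES (d IMPLIES a) = false IMPLIES true = true
(b IMPLIES (d IMPLIES a)) IMPLIES a = true IMPLIES true = true
((b XOR d) OR d) XOR ((b IMPLIES (d IMPLIES a)) IMPLIES a) = true XOR true = false
(b IMPLIES d) IFF (((b XOR d) OR d) XOR ((b IMPLIES (d IMPLIES a)) IMPLIES a)) = true IFF false = false
b XOR a = false XOR true = true
b IFF (b XOR a) = false IFF true = false
((b IMPLIES d) IFF (((b XOR d) OR d) XOR ((b IMPLIES (d IMPLIES a)) IMPLIES a))) IMPLIES (b IFF (b XOR a)) = false IMPLIES false = true
NOT (((b IMPLIES d) IFF (((b XOR d) OR d) XOR ((b IMPLIES (d IMPLIES a)) IMPLIES a))) IMPLIES (b IFF (b XOR a))) = NOT true = false
NOT NOT (((b IMPLIES d) IFF (((b XOR d) OR d) XOR ((b IMPLIES (d IMPLIES a)) IMPLIES a))) IMPLIES (b IFF (b XOR a))) = NOT false = true
b OR a = false OR true = true
b IMPLIES a = false IMPLIES true = true
d IFF (b IMPLIES a) = true IFF true = true
(b OR a) XOR (d IFF (b IMPLIES a)) = true XOR true = false
NOT NOT (((b IMPLIES d) IFF (((b XOR d) OR d) XOR ((b IMPLIES (d IMPLIES a)) IMPLIES a))) IMPLIES (b IFF (b XOR a))) IFF ((b OR a) XOR (d IFF (b IMPLIES a))) = true IFF false = false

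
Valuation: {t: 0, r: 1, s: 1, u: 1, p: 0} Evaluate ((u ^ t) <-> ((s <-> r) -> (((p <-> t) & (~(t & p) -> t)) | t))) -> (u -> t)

Substituting t=0, r=1, s=1, u=1, p=0:
u ^ t = 1 ^ 0 = 1
s <-> r = 1 <-> 1 = 1
p <-> t = 0 <-> 0 = 1
t & p = 0 & 0 = 0
~(t & p) = ~0 = 1
~(t & p) -> t = 1 -> 0 = 0
(p <-> t) & (~(t & p) -> t) = 1 & 0 = 0
((p <-> t) & (~(t & p) -> t)) | t = 0 | 0 = 0
(s <-> r) -> (((p <-> t) & (~(t & p) -> t)) | t) = 1 -> 0 = 0
(u ^ t) <-> ((s <-> r) -> (((p <-> t) & (~(t & p) -> t)) | t)) = 1 <-> 0 = 0
u -> t = 1 -> 0 = 0
((u ^ t) <-> ((s <-> r) -> (((p <-> t) & (~(t & p) -> t)) | t))) -> (u -> t) = 0 -> 0 = 1

1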